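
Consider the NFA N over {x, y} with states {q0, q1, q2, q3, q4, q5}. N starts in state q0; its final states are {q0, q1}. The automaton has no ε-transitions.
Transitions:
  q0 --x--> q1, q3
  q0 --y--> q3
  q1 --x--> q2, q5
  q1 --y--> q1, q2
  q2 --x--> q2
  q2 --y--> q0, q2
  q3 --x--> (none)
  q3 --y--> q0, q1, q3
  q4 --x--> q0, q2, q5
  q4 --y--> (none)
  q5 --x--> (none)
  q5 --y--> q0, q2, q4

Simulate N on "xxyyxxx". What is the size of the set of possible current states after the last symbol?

Start: {q0}
read x: {q1, q3}
read x: {q2, q5}
read y: {q0, q2, q4}
read y: {q0, q2, q3}
read x: {q1, q2, q3}
read x: {q2, q5}
read x: {q2}
Final reachable set {q2} has 1 state.

1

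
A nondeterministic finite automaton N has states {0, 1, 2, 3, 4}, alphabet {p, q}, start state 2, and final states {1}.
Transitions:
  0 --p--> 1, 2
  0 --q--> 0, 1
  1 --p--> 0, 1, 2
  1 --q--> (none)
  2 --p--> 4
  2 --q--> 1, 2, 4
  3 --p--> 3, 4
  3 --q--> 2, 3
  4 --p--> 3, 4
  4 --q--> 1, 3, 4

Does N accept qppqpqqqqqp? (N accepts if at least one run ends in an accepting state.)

accepted

Start: {2}
read q: {1, 2, 4}
read p: {0, 1, 2, 3, 4}
read p: {0, 1, 2, 3, 4}
read q: {0, 1, 2, 3, 4}
read p: {0, 1, 2, 3, 4}
read q: {0, 1, 2, 3, 4}
read q: {0, 1, 2, 3, 4}
read q: {0, 1, 2, 3, 4}
read q: {0, 1, 2, 3, 4}
read q: {0, 1, 2, 3, 4}
read p: {0, 1, 2, 3, 4}
Reachable ∩ accepting = {1} — nonempty.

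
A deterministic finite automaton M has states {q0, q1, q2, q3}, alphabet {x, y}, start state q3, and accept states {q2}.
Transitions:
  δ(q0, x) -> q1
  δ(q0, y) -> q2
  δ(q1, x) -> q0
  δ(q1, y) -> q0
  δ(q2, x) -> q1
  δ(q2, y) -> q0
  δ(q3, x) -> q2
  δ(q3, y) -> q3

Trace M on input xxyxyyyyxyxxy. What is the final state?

q3 --x--> q2
q2 --x--> q1
q1 --y--> q0
q0 --x--> q1
q1 --y--> q0
q0 --y--> q2
q2 --y--> q0
q0 --y--> q2
q2 --x--> q1
q1 --y--> q0
q0 --x--> q1
q1 --x--> q0
q0 --y--> q2

q2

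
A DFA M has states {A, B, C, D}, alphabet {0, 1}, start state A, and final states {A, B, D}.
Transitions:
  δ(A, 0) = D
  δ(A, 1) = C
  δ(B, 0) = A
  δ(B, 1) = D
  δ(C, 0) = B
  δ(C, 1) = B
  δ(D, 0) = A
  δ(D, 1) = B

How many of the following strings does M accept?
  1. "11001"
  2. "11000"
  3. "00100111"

3

"11001": accepted
"11000": accepted
"00100111": accepted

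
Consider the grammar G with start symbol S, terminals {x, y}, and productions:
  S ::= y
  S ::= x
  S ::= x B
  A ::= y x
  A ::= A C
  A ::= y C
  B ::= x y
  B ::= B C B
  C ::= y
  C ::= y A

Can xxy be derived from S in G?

S ⇒ xB ⇒ xxy

yes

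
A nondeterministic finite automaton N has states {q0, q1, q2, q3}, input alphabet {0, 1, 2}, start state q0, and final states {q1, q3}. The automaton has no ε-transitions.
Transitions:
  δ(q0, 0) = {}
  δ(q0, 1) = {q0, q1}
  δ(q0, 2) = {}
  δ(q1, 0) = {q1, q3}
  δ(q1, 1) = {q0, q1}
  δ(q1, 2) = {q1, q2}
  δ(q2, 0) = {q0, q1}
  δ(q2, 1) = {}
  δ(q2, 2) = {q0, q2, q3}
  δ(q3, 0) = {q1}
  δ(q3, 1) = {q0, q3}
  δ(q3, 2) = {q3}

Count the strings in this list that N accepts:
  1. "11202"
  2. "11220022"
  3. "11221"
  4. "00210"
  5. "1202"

4

"11202": accepted
"11220022": accepted
"11221": accepted
"00210": rejected
"1202": accepted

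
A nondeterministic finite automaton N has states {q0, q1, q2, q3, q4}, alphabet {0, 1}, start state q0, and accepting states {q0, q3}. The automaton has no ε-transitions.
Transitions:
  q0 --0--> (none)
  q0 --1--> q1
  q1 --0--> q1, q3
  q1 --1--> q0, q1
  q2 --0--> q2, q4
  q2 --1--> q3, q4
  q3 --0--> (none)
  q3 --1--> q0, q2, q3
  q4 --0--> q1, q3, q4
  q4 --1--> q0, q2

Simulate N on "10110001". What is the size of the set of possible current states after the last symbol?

5

Start: {q0}
read 1: {q1}
read 0: {q1, q3}
read 1: {q0, q1, q2, q3}
read 1: {q0, q1, q2, q3, q4}
read 0: {q1, q2, q3, q4}
read 0: {q1, q2, q3, q4}
read 0: {q1, q2, q3, q4}
read 1: {q0, q1, q2, q3, q4}
Final reachable set {q0, q1, q2, q3, q4} has 5 states.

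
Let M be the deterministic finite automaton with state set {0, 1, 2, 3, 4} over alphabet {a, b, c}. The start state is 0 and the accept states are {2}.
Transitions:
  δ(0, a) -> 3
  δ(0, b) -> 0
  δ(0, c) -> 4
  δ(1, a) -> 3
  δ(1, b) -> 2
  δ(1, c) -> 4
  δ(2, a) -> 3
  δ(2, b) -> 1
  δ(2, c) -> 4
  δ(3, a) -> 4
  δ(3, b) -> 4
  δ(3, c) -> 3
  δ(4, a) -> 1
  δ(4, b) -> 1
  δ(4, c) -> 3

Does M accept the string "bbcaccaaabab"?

0 --b--> 0
0 --b--> 0
0 --c--> 4
4 --a--> 1
1 --c--> 4
4 --c--> 3
3 --a--> 4
4 --a--> 1
1 --a--> 3
3 --b--> 4
4 --a--> 1
1 --b--> 2
End in state 2, which is an accepting state.

accepted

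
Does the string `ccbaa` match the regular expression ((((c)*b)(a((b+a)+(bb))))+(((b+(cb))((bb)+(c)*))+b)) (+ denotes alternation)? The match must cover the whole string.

The left alternative (((c)*b)(a((b+a)+(bb)))) matches ccbaa.

yes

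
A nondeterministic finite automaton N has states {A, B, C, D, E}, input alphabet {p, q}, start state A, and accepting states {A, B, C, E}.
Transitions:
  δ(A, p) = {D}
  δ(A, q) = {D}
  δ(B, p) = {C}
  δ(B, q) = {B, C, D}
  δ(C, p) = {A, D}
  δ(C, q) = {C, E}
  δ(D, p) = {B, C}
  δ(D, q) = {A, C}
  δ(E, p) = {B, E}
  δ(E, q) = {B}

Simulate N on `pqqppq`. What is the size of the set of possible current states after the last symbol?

5

Start: {A}
read p: {D}
read q: {A, C}
read q: {C, D, E}
read p: {A, B, C, D, E}
read p: {A, B, C, D, E}
read q: {A, B, C, D, E}
Final reachable set {A, B, C, D, E} has 5 states.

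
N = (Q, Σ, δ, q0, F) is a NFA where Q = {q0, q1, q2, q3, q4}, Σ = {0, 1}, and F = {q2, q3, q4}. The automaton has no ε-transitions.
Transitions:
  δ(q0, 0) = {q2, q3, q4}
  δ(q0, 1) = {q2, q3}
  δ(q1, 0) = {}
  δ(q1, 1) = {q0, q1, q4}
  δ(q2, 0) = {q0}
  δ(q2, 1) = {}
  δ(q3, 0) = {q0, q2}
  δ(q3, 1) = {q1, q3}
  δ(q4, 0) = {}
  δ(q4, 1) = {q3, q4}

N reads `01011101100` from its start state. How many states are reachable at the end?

4

Start: {q0}
read 0: {q2, q3, q4}
read 1: {q1, q3, q4}
read 0: {q0, q2}
read 1: {q2, q3}
read 1: {q1, q3}
read 1: {q0, q1, q3, q4}
read 0: {q0, q2, q3, q4}
read 1: {q1, q2, q3, q4}
read 1: {q0, q1, q3, q4}
read 0: {q0, q2, q3, q4}
read 0: {q0, q2, q3, q4}
Final reachable set {q0, q2, q3, q4} has 4 states.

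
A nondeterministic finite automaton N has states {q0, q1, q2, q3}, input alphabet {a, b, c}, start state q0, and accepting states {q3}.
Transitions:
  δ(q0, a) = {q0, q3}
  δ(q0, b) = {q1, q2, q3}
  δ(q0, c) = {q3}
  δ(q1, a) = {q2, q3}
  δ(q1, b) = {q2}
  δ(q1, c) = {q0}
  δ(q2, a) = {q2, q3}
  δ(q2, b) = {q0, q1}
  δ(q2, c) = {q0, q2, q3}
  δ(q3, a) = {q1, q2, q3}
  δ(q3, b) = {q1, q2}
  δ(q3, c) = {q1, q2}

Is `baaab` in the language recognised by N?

rejected

Start: {q0}
read b: {q1, q2, q3}
read a: {q1, q2, q3}
read a: {q1, q2, q3}
read a: {q1, q2, q3}
read b: {q0, q1, q2}
Reachable ∩ accepting = {} — empty.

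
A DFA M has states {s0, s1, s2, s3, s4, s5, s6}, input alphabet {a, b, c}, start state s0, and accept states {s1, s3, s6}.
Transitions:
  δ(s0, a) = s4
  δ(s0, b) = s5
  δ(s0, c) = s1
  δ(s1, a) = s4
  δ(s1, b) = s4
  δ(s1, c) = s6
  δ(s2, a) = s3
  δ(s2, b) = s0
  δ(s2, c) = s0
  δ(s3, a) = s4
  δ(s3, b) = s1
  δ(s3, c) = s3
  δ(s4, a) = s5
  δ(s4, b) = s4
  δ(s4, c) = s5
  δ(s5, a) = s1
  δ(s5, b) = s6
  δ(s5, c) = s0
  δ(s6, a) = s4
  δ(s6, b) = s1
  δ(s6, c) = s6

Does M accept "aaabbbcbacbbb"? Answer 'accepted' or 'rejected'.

s0 --a--> s4
s4 --a--> s5
s5 --a--> s1
s1 --b--> s4
s4 --b--> s4
s4 --b--> s4
s4 --c--> s5
s5 --b--> s6
s6 --a--> s4
s4 --c--> s5
s5 --b--> s6
s6 --b--> s1
s1 --b--> s4
End in state s4, which is not an accepting state.

rejected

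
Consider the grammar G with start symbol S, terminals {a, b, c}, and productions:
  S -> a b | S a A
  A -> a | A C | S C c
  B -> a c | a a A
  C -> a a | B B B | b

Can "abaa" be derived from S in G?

S ⇒ SaA ⇒ abaA ⇒ abaa

yes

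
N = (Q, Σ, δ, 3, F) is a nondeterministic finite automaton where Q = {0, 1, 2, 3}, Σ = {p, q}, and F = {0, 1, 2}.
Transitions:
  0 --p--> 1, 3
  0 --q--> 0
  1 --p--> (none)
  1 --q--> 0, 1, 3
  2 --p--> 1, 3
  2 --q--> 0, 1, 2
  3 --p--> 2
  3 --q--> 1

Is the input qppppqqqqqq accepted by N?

Start: {3}
read q: {1}
read p: {}
The reachable set is empty and stays empty for the remaining 9 symbols.
Reachable ∩ accepting = {} — empty.

rejected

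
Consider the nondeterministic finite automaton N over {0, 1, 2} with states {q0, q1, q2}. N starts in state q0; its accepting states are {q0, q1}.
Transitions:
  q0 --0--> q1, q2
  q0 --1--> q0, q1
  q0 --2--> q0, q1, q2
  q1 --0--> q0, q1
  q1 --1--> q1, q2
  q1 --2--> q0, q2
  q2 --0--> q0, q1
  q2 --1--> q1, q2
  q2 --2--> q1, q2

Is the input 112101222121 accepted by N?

Start: {q0}
read 1: {q0, q1}
read 1: {q0, q1, q2}
read 2: {q0, q1, q2}
read 1: {q0, q1, q2}
read 0: {q0, q1, q2}
read 1: {q0, q1, q2}
read 2: {q0, q1, q2}
read 2: {q0, q1, q2}
read 2: {q0, q1, q2}
read 1: {q0, q1, q2}
read 2: {q0, q1, q2}
read 1: {q0, q1, q2}
Reachable ∩ accepting = {q0, q1} — nonempty.

accepted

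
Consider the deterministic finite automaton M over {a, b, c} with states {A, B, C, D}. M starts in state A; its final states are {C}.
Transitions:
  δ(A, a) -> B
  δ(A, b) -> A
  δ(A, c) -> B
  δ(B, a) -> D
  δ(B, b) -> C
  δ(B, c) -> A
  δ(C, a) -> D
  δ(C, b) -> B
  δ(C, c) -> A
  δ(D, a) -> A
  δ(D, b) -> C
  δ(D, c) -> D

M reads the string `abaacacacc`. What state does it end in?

A

A --a--> B
B --b--> C
C --a--> D
D --a--> A
A --c--> B
B --a--> D
D --c--> D
D --a--> A
A --c--> B
B --c--> A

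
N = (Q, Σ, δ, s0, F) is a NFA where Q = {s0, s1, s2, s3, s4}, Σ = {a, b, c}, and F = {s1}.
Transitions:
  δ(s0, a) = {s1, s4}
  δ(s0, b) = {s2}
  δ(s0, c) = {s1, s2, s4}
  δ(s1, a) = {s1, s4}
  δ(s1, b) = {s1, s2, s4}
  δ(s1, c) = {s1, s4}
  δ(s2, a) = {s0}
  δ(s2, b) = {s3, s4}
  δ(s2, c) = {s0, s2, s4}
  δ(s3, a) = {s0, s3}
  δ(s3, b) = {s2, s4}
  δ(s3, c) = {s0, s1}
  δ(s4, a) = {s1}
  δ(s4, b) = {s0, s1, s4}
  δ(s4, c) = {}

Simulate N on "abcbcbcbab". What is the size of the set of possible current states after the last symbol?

4

Start: {s0}
read a: {s1, s4}
read b: {s0, s1, s2, s4}
read c: {s0, s1, s2, s4}
read b: {s0, s1, s2, s3, s4}
read c: {s0, s1, s2, s4}
read b: {s0, s1, s2, s3, s4}
read c: {s0, s1, s2, s4}
read b: {s0, s1, s2, s3, s4}
read a: {s0, s1, s3, s4}
read b: {s0, s1, s2, s4}
Final reachable set {s0, s1, s2, s4} has 4 states.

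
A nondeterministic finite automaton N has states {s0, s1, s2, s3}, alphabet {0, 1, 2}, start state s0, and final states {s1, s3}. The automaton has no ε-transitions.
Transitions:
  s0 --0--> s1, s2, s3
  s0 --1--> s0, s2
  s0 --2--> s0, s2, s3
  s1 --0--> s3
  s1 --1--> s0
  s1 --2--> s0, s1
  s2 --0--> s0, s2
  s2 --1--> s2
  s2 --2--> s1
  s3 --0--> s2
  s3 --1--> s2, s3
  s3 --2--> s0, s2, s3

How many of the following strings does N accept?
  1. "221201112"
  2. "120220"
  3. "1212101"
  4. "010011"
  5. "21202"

5

"221201112": accepted
"120220": accepted
"1212101": accepted
"010011": accepted
"21202": accepted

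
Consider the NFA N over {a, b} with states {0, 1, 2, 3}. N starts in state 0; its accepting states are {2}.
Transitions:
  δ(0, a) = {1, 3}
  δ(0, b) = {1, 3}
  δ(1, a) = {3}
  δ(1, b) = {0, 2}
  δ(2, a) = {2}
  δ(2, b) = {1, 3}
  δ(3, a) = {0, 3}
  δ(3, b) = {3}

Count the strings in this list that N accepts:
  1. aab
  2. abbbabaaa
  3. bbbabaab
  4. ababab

aab: rejected
abbbabaaa: accepted
bbbabaab: accepted
ababab: accepted

3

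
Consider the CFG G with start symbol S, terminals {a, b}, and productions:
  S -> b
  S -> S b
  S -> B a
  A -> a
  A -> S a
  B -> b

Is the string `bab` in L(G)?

S ⇒ Sb ⇒ Bab ⇒ bab

yes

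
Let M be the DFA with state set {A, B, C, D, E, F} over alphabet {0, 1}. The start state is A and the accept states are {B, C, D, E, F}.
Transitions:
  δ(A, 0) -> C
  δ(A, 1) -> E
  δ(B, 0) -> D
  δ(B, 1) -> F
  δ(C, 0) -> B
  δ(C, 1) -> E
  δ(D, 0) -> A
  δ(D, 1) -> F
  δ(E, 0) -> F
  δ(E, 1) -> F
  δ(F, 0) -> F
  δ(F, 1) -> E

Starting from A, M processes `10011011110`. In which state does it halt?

F

A --1--> E
E --0--> F
F --0--> F
F --1--> E
E --1--> F
F --0--> F
F --1--> E
E --1--> F
F --1--> E
E --1--> F
F --0--> F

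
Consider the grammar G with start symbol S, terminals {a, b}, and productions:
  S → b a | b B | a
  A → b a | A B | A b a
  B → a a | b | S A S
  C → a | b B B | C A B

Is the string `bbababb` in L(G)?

yes

S ⇒ bB ⇒ bSAS ⇒ bbaAS ⇒ bbabaS ⇒ bbababB ⇒ bbababb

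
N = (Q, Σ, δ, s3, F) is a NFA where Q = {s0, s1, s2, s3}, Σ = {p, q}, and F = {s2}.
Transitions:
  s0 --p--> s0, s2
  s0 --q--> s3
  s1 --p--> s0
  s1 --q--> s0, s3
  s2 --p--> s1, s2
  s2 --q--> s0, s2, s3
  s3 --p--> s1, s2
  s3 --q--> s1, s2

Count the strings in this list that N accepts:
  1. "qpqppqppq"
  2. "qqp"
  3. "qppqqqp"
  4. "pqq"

"qpqppqppq": accepted
"qqp": accepted
"qppqqqp": accepted
"pqq": accepted

4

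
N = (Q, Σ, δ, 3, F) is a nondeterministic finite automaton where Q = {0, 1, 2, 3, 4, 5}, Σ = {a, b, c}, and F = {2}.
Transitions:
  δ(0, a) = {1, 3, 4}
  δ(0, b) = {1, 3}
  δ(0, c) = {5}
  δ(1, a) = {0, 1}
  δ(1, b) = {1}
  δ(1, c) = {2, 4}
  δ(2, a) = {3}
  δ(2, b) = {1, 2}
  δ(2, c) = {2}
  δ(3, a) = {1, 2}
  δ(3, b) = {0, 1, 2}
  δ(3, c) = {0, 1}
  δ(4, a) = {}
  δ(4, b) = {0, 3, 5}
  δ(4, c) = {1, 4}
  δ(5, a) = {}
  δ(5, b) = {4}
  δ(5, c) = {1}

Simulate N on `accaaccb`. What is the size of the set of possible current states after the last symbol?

6

Start: {3}
read a: {1, 2}
read c: {2, 4}
read c: {1, 2, 4}
read a: {0, 1, 3}
read a: {0, 1, 2, 3, 4}
read c: {0, 1, 2, 4, 5}
read c: {1, 2, 4, 5}
read b: {0, 1, 2, 3, 4, 5}
Final reachable set {0, 1, 2, 3, 4, 5} has 6 states.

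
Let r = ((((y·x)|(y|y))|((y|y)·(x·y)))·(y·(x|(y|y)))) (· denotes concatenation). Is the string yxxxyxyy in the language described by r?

no

No split of yxxxyxyy into u·v has (((y·x)|(y|y))|((y|y)·(x·y))) matching u and (y·(x|(y|y))) matching v.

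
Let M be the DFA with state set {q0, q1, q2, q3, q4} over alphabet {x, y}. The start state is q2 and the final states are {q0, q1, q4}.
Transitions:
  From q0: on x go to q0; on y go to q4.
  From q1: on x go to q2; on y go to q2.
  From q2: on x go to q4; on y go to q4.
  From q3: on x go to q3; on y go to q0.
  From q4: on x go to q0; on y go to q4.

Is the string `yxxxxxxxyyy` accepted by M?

accepted

q2 --y--> q4
q4 --x--> q0
q0 --x--> q0
q0 --x--> q0
q0 --x--> q0
q0 --x--> q0
q0 --x--> q0
q0 --x--> q0
q0 --y--> q4
q4 --y--> q4
q4 --y--> q4
End in state q4, which is an accepting state.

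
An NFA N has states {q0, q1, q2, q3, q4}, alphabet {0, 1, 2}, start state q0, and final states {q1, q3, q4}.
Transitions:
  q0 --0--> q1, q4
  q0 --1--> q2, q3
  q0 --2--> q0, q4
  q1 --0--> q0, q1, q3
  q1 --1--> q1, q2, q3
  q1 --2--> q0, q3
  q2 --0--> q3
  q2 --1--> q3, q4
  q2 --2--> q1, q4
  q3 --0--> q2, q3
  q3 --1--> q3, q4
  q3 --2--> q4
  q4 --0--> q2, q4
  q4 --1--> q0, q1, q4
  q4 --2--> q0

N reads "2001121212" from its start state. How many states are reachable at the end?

4

Start: {q0}
read 2: {q0, q4}
read 0: {q1, q2, q4}
read 0: {q0, q1, q2, q3, q4}
read 1: {q0, q1, q2, q3, q4}
read 1: {q0, q1, q2, q3, q4}
read 2: {q0, q1, q3, q4}
read 1: {q0, q1, q2, q3, q4}
read 2: {q0, q1, q3, q4}
read 1: {q0, q1, q2, q3, q4}
read 2: {q0, q1, q3, q4}
Final reachable set {q0, q1, q3, q4} has 4 states.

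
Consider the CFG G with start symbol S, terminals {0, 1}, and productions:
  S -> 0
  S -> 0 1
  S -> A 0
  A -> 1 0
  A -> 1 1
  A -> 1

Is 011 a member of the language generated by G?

no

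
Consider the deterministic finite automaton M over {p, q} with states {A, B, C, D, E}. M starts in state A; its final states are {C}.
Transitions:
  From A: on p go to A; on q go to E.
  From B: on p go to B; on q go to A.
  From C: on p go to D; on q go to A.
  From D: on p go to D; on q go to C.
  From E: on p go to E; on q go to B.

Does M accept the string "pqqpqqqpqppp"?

A --p--> A
A --q--> E
E --q--> B
B --p--> B
B --q--> A
A --q--> E
E --q--> B
B --p--> B
B --q--> A
A --p--> A
A --p--> A
A --p--> A
End in state A, which is not an accepting state.

rejected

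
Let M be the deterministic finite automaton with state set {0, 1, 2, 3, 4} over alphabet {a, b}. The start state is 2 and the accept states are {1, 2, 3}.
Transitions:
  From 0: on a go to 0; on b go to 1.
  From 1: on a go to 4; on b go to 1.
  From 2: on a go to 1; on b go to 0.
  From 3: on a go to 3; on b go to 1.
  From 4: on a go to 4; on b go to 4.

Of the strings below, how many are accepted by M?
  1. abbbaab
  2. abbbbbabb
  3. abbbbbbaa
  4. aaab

0

abbbaab: rejected
abbbbbabb: rejected
abbbbbbaa: rejected
aaab: rejected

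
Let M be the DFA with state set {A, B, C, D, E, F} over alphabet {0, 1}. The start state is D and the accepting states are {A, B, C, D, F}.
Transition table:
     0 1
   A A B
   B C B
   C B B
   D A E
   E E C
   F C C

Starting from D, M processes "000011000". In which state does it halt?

C

D --0--> A
A --0--> A
A --0--> A
A --0--> A
A --1--> B
B --1--> B
B --0--> C
C --0--> B
B --0--> C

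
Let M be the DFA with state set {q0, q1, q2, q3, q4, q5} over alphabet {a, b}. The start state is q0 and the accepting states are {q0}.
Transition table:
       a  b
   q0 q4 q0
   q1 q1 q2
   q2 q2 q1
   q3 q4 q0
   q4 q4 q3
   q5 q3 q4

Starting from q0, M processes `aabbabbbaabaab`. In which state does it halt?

q3

q0 --a--> q4
q4 --a--> q4
q4 --b--> q3
q3 --b--> q0
q0 --a--> q4
q4 --b--> q3
q3 --b--> q0
q0 --b--> q0
q0 --a--> q4
q4 --a--> q4
q4 --b--> q3
q3 --a--> q4
q4 --a--> q4
q4 --b--> q3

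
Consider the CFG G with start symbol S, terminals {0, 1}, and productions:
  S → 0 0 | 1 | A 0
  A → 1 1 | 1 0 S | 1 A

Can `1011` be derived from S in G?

no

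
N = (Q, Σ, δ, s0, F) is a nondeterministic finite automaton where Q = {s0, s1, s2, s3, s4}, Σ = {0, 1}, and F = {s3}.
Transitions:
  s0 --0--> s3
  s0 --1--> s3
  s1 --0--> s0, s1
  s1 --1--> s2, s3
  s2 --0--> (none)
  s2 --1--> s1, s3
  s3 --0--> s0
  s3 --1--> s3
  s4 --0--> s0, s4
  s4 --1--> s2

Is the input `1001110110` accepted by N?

rejected

Start: {s0}
read 1: {s3}
read 0: {s0}
read 0: {s3}
read 1: {s3}
read 1: {s3}
read 1: {s3}
read 0: {s0}
read 1: {s3}
read 1: {s3}
read 0: {s0}
Reachable ∩ accepting = {} — empty.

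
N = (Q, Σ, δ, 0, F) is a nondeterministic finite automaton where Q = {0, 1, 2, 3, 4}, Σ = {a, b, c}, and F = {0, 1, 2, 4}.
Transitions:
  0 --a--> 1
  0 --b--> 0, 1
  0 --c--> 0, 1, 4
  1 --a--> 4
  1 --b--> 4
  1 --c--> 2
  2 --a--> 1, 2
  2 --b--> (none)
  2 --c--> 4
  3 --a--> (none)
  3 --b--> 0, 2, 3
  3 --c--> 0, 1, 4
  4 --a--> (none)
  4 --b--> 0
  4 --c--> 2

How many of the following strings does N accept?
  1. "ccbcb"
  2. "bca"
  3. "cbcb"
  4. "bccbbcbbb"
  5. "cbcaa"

"ccbcb": accepted
"bca": accepted
"cbcb": accepted
"bccbbcbbb": accepted
"cbcaa": accepted

5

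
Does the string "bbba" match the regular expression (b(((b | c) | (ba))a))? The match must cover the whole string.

No split of bbba into u·v has b matching u and (((b|c)|(ba))a) matching v.

no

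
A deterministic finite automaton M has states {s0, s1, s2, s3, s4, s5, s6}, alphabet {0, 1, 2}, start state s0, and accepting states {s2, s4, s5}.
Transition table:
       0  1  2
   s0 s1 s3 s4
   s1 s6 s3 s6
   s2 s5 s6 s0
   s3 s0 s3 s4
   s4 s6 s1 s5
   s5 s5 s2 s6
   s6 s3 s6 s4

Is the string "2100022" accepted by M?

accepted

s0 --2--> s4
s4 --1--> s1
s1 --0--> s6
s6 --0--> s3
s3 --0--> s0
s0 --2--> s4
s4 --2--> s5
End in state s5, which is an accepting state.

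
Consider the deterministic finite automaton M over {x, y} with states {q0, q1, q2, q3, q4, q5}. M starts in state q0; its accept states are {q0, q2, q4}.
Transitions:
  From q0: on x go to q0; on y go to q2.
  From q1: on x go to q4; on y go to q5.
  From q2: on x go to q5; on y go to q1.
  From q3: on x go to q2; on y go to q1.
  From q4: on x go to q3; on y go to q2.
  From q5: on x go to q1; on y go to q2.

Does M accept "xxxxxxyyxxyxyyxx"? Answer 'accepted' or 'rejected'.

q0 --x--> q0
q0 --x--> q0
q0 --x--> q0
q0 --x--> q0
q0 --x--> q0
q0 --x--> q0
q0 --y--> q2
q2 --y--> q1
q1 --x--> q4
q4 --x--> q3
q3 --y--> q1
q1 --x--> q4
q4 --y--> q2
q2 --y--> q1
q1 --x--> q4
q4 --x--> q3
End in state q3, which is not an accepting state.

rejected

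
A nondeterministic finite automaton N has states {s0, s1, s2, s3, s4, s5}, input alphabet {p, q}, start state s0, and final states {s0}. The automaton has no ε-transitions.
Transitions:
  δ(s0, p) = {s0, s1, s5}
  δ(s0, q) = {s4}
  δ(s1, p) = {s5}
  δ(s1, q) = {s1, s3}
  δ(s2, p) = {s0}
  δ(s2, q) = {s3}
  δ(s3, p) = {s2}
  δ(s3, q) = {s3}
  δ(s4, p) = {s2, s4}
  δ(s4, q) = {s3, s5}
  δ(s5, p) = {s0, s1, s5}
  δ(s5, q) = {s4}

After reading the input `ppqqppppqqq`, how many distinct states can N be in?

Start: {s0}
read p: {s0, s1, s5}
read p: {s0, s1, s5}
read q: {s1, s3, s4}
read q: {s1, s3, s5}
read p: {s0, s1, s2, s5}
read p: {s0, s1, s5}
read p: {s0, s1, s5}
read p: {s0, s1, s5}
read q: {s1, s3, s4}
read q: {s1, s3, s5}
read q: {s1, s3, s4}
Final reachable set {s1, s3, s4} has 3 states.

3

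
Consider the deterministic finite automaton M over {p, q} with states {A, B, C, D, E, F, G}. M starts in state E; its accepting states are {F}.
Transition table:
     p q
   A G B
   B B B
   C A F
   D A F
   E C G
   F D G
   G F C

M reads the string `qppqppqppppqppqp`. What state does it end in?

B

E --q--> G
G --p--> F
F --p--> D
D --q--> F
F --p--> D
D --p--> A
A --q--> B
B --p--> B
B --p--> B
B --p--> B
B --p--> B
B --q--> B
B --p--> B
B --p--> B
B --q--> B
B --p--> B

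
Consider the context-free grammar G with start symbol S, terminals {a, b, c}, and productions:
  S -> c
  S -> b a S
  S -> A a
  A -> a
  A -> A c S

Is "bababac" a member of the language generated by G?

yes

S ⇒ baS ⇒ babaS ⇒ bababaS ⇒ bababac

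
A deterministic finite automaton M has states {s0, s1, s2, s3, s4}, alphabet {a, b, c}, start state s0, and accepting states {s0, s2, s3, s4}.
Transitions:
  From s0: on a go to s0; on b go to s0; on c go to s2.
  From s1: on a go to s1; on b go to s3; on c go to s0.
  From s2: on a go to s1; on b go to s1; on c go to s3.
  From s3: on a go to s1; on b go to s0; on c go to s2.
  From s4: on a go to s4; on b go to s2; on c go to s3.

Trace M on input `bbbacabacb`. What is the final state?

s0

s0 --b--> s0
s0 --b--> s0
s0 --b--> s0
s0 --a--> s0
s0 --c--> s2
s2 --a--> s1
s1 --b--> s3
s3 --a--> s1
s1 --c--> s0
s0 --b--> s0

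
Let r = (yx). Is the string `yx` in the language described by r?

Split as y·x: y matches y and x matches x.

yes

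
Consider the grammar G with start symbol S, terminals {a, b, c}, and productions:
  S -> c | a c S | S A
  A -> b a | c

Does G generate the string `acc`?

S ⇒ acS ⇒ acc

yes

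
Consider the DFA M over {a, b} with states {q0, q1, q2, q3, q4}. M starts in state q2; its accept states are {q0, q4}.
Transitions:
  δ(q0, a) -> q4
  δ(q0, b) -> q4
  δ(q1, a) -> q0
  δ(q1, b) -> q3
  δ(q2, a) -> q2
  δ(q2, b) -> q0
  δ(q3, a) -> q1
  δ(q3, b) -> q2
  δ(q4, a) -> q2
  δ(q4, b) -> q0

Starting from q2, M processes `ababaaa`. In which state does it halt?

q2

q2 --a--> q2
q2 --b--> q0
q0 --a--> q4
q4 --b--> q0
q0 --a--> q4
q4 --a--> q2
q2 --a--> q2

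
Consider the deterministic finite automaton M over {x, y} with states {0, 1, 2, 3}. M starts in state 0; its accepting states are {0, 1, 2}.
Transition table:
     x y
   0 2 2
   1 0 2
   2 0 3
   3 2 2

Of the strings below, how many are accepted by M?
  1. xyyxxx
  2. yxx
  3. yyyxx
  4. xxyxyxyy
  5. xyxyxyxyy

xyyxxx: accepted
yxx: accepted
yyyxx: accepted
xxyxyxyy: rejected
xyxyxyxyy: accepted

4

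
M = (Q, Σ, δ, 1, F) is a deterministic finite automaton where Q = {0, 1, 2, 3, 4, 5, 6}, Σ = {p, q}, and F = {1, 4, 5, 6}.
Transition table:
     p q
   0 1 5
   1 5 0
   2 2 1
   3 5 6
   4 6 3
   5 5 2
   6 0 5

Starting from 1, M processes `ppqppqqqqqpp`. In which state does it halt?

1 --p--> 5
5 --p--> 5
5 --q--> 2
2 --p--> 2
2 --p--> 2
2 --q--> 1
1 --q--> 0
0 --q--> 5
5 --q--> 2
2 --q--> 1
1 --p--> 5
5 --p--> 5

5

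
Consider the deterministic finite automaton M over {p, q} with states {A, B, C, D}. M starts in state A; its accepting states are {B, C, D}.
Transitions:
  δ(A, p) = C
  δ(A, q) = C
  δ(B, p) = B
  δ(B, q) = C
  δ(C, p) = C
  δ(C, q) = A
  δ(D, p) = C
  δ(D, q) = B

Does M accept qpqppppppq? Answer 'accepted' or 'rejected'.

rejected

A --q--> C
C --p--> C
C --q--> A
A --p--> C
C --p--> C
C --p--> C
C --p--> C
C --p--> C
C --p--> C
C --q--> A
End in state A, which is not an accepting state.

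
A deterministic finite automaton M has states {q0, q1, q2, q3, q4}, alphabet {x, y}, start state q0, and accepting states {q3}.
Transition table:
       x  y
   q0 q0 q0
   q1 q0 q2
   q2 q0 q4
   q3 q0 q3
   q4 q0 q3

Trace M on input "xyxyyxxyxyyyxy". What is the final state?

q0

q0 --x--> q0
q0 --y--> q0
q0 --x--> q0
q0 --y--> q0
q0 --y--> q0
q0 --x--> q0
q0 --x--> q0
q0 --y--> q0
q0 --x--> q0
q0 --y--> q0
q0 --y--> q0
q0 --y--> q0
q0 --x--> q0
q0 --y--> q0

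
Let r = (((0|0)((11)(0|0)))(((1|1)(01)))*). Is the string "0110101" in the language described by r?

yes

Split as 0110·101: ((0|0)((11)(0|0))) matches 0110 and (((1|1)(01)))* matches 101.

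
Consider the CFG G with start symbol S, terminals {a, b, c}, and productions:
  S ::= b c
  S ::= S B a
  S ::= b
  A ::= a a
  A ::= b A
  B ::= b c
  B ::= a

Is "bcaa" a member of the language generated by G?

S ⇒ SBa ⇒ bcBa ⇒ bcaa

yes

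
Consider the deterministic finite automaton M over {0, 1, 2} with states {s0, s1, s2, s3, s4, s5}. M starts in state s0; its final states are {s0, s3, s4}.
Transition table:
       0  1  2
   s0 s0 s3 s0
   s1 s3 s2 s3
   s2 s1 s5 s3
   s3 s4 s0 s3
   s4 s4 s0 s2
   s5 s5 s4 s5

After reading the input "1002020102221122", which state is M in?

s0

s0 --1--> s3
s3 --0--> s4
s4 --0--> s4
s4 --2--> s2
s2 --0--> s1
s1 --2--> s3
s3 --0--> s4
s4 --1--> s0
s0 --0--> s0
s0 --2--> s0
s0 --2--> s0
s0 --2--> s0
s0 --1--> s3
s3 --1--> s0
s0 --2--> s0
s0 --2--> s0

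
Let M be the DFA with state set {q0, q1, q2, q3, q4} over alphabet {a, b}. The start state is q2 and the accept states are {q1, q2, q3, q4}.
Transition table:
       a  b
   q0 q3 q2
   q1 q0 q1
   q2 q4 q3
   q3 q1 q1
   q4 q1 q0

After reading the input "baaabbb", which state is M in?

q2 --b--> q3
q3 --a--> q1
q1 --a--> q0
q0 --a--> q3
q3 --b--> q1
q1 --b--> q1
q1 --b--> q1

q1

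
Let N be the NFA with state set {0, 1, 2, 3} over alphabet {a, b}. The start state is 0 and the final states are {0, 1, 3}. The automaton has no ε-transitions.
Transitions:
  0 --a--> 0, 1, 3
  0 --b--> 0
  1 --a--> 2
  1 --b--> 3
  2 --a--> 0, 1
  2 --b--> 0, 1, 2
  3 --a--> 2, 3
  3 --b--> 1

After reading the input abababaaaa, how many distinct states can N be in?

4

Start: {0}
read a: {0, 1, 3}
read b: {0, 1, 3}
read a: {0, 1, 2, 3}
read b: {0, 1, 2, 3}
read a: {0, 1, 2, 3}
read b: {0, 1, 2, 3}
read a: {0, 1, 2, 3}
read a: {0, 1, 2, 3}
read a: {0, 1, 2, 3}
read a: {0, 1, 2, 3}
Final reachable set {0, 1, 2, 3} has 4 states.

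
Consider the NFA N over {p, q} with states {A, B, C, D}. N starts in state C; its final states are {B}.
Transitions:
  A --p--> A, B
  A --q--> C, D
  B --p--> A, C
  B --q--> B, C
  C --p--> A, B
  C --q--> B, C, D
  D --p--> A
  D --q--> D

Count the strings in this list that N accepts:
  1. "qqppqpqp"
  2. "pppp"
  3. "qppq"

"qqppqpqp": accepted
"pppp": accepted
"qppq": accepted

3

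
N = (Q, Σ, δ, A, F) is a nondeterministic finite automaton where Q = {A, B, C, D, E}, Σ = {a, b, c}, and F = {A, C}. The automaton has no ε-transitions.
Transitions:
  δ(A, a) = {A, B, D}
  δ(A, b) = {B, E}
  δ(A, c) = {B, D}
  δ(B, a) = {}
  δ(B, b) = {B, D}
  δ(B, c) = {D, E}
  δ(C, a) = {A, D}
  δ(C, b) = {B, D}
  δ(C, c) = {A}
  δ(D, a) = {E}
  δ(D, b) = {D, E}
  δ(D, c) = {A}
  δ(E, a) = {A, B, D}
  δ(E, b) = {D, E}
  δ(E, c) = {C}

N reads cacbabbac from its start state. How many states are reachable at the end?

5

Start: {A}
read c: {B, D}
read a: {E}
read c: {C}
read b: {B, D}
read a: {E}
read b: {D, E}
read b: {D, E}
read a: {A, B, D, E}
read c: {A, B, C, D, E}
Final reachable set {A, B, C, D, E} has 5 states.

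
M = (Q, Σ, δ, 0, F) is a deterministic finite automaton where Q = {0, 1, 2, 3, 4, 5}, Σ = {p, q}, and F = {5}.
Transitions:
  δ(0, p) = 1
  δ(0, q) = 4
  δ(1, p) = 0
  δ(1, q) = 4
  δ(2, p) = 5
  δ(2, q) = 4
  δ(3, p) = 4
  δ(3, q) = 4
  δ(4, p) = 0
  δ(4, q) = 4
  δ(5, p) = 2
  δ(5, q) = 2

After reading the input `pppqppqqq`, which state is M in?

4

0 --p--> 1
1 --p--> 0
0 --p--> 1
1 --q--> 4
4 --p--> 0
0 --p--> 1
1 --q--> 4
4 --q--> 4
4 --q--> 4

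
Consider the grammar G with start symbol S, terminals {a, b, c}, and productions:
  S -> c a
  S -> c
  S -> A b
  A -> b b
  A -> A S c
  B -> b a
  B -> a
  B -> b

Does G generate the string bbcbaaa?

no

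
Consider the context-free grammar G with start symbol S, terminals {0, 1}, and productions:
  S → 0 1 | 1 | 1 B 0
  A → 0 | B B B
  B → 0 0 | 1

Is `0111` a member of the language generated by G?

no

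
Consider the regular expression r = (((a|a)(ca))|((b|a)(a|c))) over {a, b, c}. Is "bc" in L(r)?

yes

The right alternative ((b|a)(a|c)) matches bc.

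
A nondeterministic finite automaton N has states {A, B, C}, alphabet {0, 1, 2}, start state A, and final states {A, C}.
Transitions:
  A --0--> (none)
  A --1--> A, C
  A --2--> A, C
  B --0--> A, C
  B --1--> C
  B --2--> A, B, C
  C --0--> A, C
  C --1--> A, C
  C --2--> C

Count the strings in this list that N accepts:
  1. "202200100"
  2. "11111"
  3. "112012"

3

"202200100": accepted
"11111": accepted
"112012": accepted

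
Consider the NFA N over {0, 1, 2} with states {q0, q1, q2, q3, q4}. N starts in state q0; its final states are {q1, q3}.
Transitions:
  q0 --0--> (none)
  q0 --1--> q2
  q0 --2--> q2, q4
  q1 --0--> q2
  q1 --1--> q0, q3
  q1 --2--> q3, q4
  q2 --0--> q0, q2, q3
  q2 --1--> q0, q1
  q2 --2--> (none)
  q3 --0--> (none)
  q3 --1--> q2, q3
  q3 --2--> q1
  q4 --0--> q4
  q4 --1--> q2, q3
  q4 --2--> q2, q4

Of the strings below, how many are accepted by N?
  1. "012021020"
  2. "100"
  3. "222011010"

"012021020": rejected
"100": accepted
"222011010": accepted

2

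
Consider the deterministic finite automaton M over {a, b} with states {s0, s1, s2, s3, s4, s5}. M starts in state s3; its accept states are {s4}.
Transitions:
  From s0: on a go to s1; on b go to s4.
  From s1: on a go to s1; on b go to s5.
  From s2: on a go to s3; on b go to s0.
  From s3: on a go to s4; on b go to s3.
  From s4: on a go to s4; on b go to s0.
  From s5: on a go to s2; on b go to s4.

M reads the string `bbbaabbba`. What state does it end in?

s3 --b--> s3
s3 --b--> s3
s3 --b--> s3
s3 --a--> s4
s4 --a--> s4
s4 --b--> s0
s0 --b--> s4
s4 --b--> s0
s0 --a--> s1

s1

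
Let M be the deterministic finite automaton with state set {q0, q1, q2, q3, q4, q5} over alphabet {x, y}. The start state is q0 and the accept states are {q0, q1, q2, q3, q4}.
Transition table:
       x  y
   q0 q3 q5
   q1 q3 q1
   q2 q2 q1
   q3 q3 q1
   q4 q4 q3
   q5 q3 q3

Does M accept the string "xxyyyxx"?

q0 --x--> q3
q3 --x--> q3
q3 --y--> q1
q1 --y--> q1
q1 --y--> q1
q1 --x--> q3
q3 --x--> q3
End in state q3, which is an accepting state.

accepted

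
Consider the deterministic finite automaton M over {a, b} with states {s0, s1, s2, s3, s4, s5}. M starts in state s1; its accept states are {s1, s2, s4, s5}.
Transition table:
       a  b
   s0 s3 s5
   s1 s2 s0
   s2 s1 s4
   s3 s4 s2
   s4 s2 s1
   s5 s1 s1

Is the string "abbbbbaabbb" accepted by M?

accepted

s1 --a--> s2
s2 --b--> s4
s4 --b--> s1
s1 --b--> s0
s0 --b--> s5
s5 --b--> s1
s1 --a--> s2
s2 --a--> s1
s1 --b--> s0
s0 --b--> s5
s5 --b--> s1
End in state s1, which is an accepting state.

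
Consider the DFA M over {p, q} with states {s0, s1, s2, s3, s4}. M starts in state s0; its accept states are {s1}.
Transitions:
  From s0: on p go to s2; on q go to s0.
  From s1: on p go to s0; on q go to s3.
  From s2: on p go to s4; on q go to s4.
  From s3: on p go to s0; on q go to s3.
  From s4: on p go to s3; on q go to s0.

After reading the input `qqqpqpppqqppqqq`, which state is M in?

s0 --q--> s0
s0 --q--> s0
s0 --q--> s0
s0 --p--> s2
s2 --q--> s4
s4 --p--> s3
s3 --p--> s0
s0 --p--> s2
s2 --q--> s4
s4 --q--> s0
s0 --p--> s2
s2 --p--> s4
s4 --q--> s0
s0 --q--> s0
s0 --q--> s0

s0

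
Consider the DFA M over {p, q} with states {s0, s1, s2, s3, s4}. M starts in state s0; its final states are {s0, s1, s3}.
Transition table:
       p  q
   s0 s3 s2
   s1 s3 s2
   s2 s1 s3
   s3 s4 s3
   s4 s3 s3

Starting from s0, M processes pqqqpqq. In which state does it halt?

s0 --p--> s3
s3 --q--> s3
s3 --q--> s3
s3 --q--> s3
s3 --p--> s4
s4 --q--> s3
s3 --q--> s3

s3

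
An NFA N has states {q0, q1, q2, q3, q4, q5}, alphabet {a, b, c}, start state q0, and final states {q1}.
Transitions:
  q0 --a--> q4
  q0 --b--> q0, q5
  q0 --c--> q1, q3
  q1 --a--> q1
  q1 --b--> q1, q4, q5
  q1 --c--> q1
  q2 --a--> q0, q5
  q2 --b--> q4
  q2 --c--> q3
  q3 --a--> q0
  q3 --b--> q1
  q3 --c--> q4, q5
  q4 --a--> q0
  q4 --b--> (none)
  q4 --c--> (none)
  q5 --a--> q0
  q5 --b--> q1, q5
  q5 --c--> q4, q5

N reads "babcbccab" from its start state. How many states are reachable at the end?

Start: {q0}
read b: {q0, q5}
read a: {q0, q4}
read b: {q0, q5}
read c: {q1, q3, q4, q5}
read b: {q1, q4, q5}
read c: {q1, q4, q5}
read c: {q1, q4, q5}
read a: {q0, q1}
read b: {q0, q1, q4, q5}
Final reachable set {q0, q1, q4, q5} has 4 states.

4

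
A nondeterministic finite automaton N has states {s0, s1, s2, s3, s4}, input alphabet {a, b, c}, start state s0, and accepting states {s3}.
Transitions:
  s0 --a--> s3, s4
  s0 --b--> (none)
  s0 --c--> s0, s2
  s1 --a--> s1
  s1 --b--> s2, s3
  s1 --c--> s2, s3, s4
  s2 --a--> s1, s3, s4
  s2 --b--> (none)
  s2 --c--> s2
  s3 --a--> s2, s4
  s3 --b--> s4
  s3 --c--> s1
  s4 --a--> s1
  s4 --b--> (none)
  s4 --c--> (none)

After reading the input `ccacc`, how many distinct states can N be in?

Start: {s0}
read c: {s0, s2}
read c: {s0, s2}
read a: {s1, s3, s4}
read c: {s1, s2, s3, s4}
read c: {s1, s2, s3, s4}
Final reachable set {s1, s2, s3, s4} has 4 states.

4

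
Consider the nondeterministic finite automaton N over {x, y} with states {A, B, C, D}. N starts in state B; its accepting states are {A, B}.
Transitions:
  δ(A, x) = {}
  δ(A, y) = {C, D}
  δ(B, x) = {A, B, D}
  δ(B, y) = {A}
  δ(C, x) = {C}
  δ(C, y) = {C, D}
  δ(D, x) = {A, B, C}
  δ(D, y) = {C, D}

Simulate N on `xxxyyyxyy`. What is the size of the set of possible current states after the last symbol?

Start: {B}
read x: {A, B, D}
read x: {A, B, C, D}
read x: {A, B, C, D}
read y: {A, C, D}
read y: {C, D}
read y: {C, D}
read x: {A, B, C}
read y: {A, C, D}
read y: {C, D}
Final reachable set {C, D} has 2 states.

2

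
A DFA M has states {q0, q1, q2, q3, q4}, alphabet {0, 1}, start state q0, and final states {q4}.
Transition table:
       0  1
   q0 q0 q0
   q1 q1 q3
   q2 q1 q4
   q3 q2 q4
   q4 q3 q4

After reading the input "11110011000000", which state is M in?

q0

q0 --1--> q0
q0 --1--> q0
q0 --1--> q0
q0 --1--> q0
q0 --0--> q0
q0 --0--> q0
q0 --1--> q0
q0 --1--> q0
q0 --0--> q0
q0 --0--> q0
q0 --0--> q0
q0 --0--> q0
q0 --0--> q0
q0 --0--> q0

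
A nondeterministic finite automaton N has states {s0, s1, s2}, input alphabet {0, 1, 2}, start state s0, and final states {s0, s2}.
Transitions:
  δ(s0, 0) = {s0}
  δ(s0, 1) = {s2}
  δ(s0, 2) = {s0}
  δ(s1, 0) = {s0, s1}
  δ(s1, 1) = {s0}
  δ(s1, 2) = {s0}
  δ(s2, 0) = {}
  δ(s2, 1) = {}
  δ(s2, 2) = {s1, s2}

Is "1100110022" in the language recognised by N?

rejected

Start: {s0}
read 1: {s2}
read 1: {}
The reachable set is empty and stays empty for the remaining 8 symbols.
Reachable ∩ accepting = {} — empty.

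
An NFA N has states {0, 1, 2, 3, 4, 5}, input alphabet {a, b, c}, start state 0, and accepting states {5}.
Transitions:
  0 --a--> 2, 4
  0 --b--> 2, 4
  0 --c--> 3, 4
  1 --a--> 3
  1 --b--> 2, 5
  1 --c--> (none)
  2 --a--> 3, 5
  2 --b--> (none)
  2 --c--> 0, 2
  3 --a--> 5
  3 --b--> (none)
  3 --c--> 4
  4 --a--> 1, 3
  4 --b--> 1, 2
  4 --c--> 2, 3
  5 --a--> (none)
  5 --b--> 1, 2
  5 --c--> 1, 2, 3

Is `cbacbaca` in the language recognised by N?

Start: {0}
read c: {3, 4}
read b: {1, 2}
read a: {3, 5}
read c: {1, 2, 3, 4}
read b: {1, 2, 5}
read a: {3, 5}
read c: {1, 2, 3, 4}
read a: {1, 3, 5}
Reachable ∩ accepting = {5} — nonempty.

accepted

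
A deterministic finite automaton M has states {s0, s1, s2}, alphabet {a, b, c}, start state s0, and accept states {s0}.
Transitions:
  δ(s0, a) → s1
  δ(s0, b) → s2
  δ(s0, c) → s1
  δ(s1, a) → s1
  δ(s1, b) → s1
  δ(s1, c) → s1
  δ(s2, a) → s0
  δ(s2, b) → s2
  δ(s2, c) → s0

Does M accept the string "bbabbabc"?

accepted

s0 --b--> s2
s2 --b--> s2
s2 --a--> s0
s0 --b--> s2
s2 --b--> s2
s2 --a--> s0
s0 --b--> s2
s2 --c--> s0
End in state s0, which is an accepting state.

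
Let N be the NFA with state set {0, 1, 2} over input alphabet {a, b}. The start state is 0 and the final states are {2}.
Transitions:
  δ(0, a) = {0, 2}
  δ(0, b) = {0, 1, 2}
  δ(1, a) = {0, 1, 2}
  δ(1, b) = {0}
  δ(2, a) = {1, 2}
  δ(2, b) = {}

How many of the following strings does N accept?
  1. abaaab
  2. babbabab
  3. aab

abaaab: accepted
babbabab: accepted
aab: accepted

3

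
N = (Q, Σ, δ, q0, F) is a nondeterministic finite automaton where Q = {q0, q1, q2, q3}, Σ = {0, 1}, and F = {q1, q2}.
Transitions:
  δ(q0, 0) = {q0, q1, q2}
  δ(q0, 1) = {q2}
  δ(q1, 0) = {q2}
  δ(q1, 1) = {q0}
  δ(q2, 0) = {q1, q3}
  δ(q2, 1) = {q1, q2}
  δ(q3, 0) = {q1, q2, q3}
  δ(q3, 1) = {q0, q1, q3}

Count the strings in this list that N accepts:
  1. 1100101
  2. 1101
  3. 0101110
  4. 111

4

1100101: accepted
1101: accepted
0101110: accepted
111: accepted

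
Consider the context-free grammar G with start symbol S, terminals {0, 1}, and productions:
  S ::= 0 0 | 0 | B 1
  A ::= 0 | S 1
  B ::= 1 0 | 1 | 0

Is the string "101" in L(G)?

yes

S ⇒ B1 ⇒ 101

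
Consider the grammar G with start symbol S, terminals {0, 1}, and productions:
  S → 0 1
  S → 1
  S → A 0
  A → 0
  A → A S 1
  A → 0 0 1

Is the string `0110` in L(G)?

yes

S ⇒ A0 ⇒ AS10 ⇒ 0S10 ⇒ 0110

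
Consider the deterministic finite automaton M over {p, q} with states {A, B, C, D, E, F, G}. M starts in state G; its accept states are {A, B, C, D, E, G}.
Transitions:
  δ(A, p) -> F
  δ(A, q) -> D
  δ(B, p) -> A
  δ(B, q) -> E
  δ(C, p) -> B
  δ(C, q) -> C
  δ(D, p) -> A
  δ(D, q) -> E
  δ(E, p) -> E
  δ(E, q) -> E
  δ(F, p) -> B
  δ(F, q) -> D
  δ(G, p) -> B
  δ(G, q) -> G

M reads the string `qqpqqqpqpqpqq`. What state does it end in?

E

G --q--> G
G --q--> G
G --p--> B
B --q--> E
E --q--> E
E --q--> E
E --p--> E
E --q--> E
E --p--> E
E --q--> E
E --p--> E
E --q--> E
E --q--> E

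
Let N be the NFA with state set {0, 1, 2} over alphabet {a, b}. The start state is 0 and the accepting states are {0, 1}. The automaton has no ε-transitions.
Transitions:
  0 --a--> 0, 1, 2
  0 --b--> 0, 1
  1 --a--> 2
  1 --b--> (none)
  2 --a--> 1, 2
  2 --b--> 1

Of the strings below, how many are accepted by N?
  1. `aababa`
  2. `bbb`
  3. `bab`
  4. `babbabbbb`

4

`aababa`: accepted
`bbb`: accepted
`bab`: accepted
`babbabbbb`: accepted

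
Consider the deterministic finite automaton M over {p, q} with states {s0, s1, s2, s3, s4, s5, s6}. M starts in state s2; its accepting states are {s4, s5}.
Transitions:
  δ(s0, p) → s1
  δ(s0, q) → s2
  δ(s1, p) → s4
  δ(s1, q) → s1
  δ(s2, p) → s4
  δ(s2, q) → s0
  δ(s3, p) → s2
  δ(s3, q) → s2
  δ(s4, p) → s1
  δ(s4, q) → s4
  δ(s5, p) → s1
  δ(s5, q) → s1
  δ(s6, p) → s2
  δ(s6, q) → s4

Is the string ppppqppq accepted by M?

rejected

s2 --p--> s4
s4 --p--> s1
s1 --p--> s4
s4 --p--> s1
s1 --q--> s1
s1 --p--> s4
s4 --p--> s1
s1 --q--> s1
End in state s1, which is not an accepting state.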